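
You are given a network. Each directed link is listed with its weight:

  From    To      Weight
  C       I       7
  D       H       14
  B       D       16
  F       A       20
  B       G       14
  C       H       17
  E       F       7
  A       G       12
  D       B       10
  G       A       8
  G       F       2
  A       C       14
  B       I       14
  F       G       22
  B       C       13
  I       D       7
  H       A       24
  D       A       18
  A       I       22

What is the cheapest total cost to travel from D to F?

Running Dijkstra from D:
D: 0
B: 10  (via D)
H: 14  (via D)
A: 18  (via D)
C: 23  (via B)
G: 24  (via B)
I: 24  (via B)
F: 26  (via G)
Shortest route: D → B → G → F = 26.

26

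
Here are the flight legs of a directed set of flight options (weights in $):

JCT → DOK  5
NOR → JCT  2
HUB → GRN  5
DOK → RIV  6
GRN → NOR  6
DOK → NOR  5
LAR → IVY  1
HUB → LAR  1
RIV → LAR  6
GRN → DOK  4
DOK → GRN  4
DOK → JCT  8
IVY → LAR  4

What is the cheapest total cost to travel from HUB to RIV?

Shortest distances from HUB:
HUB: 0
LAR: 1  (via HUB)
IVY: 2  (via LAR)
GRN: 5  (via HUB)
DOK: 9  (via GRN)
NOR: 11  (via GRN)
JCT: 13  (via NOR)
RIV: 15  (via DOK)
Shortest route: HUB–GRN–DOK–RIV = $15.

$15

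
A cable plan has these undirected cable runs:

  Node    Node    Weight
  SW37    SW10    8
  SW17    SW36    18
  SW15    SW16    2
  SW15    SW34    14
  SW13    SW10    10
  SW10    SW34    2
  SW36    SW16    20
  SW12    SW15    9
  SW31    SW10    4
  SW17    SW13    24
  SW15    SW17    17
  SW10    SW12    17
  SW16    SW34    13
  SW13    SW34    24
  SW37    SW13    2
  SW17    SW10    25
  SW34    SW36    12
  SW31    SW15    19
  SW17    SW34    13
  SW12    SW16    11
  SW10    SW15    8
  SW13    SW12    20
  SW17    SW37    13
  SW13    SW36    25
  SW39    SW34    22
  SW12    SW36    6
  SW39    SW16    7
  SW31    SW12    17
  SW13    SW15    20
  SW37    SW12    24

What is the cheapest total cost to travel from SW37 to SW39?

25

Enumerating some paths:
SW37–SW10–SW15–SW16–SW39: 8+8+2+7 = 25
SW37–SW13–SW10–SW15–SW16–SW39: 2+10+8+2+7 = 29
Cheapest is SW37–SW10–SW15–SW16–SW39 at 25.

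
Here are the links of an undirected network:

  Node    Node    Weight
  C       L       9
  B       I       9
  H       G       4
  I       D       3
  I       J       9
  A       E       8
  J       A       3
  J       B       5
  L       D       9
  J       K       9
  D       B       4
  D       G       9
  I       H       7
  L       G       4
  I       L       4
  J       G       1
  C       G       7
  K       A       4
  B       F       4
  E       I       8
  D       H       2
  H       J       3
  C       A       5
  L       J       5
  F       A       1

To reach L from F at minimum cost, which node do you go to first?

Compare a few routes:
F - B - J - L: 4+5+5 = 14
F - A - J - L: 1+3+5 = 9
Cheapest is F - A - J - L at 9.
So from F the first move is to A.

A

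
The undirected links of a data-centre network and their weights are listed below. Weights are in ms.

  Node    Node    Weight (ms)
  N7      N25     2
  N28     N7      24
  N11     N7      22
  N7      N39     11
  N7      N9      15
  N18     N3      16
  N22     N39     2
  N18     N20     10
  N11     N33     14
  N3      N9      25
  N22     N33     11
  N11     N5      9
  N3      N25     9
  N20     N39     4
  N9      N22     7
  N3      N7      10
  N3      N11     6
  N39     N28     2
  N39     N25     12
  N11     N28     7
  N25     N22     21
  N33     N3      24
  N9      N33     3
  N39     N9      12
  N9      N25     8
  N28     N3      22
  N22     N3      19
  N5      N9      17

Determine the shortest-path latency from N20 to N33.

16 ms

Candidate routes:
N20 - N39 - N9 - N33: 4+12+3 = 19
N20 - N39 - N22 - N9 - N33: 4+2+7+3 = 16
N20 - N39 - N22 - N33: 4+2+11 = 17
N20 - N39 - N25 - N9 - N33: 4+12+8+3 = 27
The minimum is 16 ms via N20 - N39 - N22 - N9 - N33.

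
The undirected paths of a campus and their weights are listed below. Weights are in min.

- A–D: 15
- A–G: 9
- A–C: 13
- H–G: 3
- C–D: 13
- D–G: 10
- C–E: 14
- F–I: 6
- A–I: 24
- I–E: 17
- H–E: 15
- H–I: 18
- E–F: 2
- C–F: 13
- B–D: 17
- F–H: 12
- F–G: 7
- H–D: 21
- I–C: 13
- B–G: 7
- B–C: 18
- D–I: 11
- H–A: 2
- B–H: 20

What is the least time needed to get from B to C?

Shortest distances from B:
B: 0
G: 7  (via B)
H: 10  (via G)
A: 12  (via H)
F: 14  (via G)
E: 16  (via F)
D: 17  (via B)
C: 18  (via B)
Shortest route: B–C = 18 min.

18 min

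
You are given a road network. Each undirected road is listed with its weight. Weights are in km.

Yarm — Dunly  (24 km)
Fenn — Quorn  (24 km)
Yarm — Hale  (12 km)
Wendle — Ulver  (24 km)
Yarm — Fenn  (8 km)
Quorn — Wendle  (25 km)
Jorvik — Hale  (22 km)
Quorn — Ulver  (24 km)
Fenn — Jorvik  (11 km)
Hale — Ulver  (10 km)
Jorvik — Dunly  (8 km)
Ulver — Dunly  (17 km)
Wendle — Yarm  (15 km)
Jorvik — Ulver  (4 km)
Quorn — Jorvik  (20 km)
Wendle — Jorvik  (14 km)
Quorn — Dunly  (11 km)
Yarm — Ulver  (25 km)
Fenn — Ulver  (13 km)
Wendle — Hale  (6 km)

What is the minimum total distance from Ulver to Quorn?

Settle nodes by increasing distance from Ulver:
Ulver: 0
Jorvik: 4  (via Ulver)
Hale: 10  (via Ulver)
Dunly: 12  (via Jorvik)
Fenn: 13  (via Ulver)
Wendle: 16  (via Hale)
Yarm: 21  (via Fenn)
Quorn: 23  (via Dunly)
Shortest route: Ulver–Jorvik–Dunly–Quorn = 23 km.

23 km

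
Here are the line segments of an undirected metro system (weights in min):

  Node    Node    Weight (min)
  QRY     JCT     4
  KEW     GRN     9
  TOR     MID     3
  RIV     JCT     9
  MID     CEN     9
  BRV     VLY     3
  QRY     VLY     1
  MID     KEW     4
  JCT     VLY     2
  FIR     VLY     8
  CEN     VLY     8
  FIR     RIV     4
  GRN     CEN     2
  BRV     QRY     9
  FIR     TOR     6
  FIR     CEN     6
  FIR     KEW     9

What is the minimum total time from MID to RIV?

Compare a few routes:
MID - TOR - FIR - RIV: 3+6+4 = 13
MID - KEW - FIR - RIV: 4+9+4 = 17
The minimum is 13 min via MID - TOR - FIR - RIV.

13 min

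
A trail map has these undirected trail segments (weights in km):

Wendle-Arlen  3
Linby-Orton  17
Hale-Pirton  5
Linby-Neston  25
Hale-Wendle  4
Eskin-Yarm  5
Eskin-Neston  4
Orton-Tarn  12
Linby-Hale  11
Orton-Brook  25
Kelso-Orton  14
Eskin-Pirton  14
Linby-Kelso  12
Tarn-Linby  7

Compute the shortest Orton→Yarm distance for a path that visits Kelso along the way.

Shortest Orton→Kelso: Orton–Kelso = 14
Best Kelso to Yarm: Kelso–Linby–Neston–Eskin–Yarm costing 46
Total via Kelso: 14 + 46 = 60 km.

60 km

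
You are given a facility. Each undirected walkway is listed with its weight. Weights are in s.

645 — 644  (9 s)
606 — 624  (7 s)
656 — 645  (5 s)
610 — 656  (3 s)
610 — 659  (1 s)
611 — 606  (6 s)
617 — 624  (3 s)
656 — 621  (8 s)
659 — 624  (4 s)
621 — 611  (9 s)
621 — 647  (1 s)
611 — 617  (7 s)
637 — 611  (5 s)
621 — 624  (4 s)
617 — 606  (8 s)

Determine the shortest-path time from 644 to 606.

Enumerating some paths:
644 → 645 → 656 → 610 → 659 → 624 → 606: 9+5+3+1+4+7 = 29
644 → 645 → 656 → 610 → 659 → 624 → 617 → 606: 9+5+3+1+4+3+8 = 33
644 → 645 → 656 → 621 → 624 → 606: 9+5+8+4+7 = 33
Cheapest is 644 → 645 → 656 → 610 → 659 → 624 → 606 at 29 s.

29 s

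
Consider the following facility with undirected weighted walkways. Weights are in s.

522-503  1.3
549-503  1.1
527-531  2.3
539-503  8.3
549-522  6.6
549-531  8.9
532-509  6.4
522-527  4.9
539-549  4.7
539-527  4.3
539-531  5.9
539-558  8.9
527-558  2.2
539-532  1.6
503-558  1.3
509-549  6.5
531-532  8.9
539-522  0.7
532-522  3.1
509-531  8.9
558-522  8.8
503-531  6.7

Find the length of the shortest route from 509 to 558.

Running Dijkstra from 509:
509: 0
532: 6.4  (via 509)
549: 6.5  (via 509)
503: 7.6  (via 549)
539: 8  (via 532)
522: 8.7  (via 539)
531: 8.9  (via 509)
558: 8.9  (via 503)
Shortest route: 509–549–503–558 = 8.9 s.

8.9 s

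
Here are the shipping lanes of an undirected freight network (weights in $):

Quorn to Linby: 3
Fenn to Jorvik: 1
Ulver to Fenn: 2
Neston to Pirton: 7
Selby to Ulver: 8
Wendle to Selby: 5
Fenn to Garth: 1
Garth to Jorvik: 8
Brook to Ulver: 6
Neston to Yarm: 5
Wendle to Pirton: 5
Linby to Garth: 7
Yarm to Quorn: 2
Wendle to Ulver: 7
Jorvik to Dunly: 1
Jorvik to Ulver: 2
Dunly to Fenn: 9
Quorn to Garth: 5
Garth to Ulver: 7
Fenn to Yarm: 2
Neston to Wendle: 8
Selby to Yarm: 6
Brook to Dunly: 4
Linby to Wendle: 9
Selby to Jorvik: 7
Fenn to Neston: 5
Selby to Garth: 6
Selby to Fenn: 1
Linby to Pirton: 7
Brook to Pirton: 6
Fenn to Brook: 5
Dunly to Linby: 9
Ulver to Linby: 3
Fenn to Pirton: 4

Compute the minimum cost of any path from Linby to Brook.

$9

Shortest distances from Linby:
Linby: 0
Quorn: 3  (via Linby)
Ulver: 3  (via Linby)
Jorvik: 5  (via Ulver)
Yarm: 5  (via Quorn)
Fenn: 5  (via Ulver)
Garth: 6  (via Fenn)
Dunly: 6  (via Jorvik)
Selby: 6  (via Fenn)
Pirton: 7  (via Linby)
Brook: 9  (via Ulver)
Shortest route: Linby → Ulver → Brook = $9.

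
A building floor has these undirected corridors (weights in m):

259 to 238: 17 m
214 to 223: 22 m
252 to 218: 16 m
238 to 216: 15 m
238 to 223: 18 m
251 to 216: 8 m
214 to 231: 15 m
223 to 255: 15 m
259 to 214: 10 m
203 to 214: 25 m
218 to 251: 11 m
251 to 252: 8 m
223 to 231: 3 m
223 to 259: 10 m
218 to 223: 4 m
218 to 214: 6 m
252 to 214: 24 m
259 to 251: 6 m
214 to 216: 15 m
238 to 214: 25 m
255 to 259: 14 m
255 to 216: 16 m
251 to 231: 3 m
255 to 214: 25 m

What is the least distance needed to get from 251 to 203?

Shortest distances from 251:
251: 0
231: 3  (via 251)
223: 6  (via 231)
259: 6  (via 251)
216: 8  (via 251)
252: 8  (via 251)
218: 10  (via 223)
214: 16  (via 259)
255: 20  (via 259)
238: 23  (via 259)
203: 41  (via 214)
Shortest route: 251–259–214–203 = 41 m.

41 m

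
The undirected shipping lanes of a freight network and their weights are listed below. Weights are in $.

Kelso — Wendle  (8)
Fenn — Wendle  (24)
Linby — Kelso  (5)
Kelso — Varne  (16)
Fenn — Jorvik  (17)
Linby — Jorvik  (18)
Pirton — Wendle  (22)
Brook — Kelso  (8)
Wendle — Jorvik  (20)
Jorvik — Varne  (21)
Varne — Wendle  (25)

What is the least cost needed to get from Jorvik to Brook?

Settle nodes by increasing distance from Jorvik:
Jorvik: 0
Fenn: 17  (via Jorvik)
Linby: 18  (via Jorvik)
Wendle: 20  (via Jorvik)
Varne: 21  (via Jorvik)
Kelso: 23  (via Linby)
Brook: 31  (via Kelso)
Shortest route: Jorvik → Linby → Kelso → Brook = $31.

$31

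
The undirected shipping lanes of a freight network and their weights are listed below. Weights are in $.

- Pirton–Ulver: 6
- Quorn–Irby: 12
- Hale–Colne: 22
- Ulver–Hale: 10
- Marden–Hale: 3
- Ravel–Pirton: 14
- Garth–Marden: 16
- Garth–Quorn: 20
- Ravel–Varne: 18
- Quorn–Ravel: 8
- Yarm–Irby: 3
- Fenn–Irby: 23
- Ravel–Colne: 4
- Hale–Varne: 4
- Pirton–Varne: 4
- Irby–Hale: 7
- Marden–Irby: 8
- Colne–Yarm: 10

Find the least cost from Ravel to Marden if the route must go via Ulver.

Shortest Ravel→Ulver: Ravel–Pirton–Ulver = 20
Shortest Ulver→Marden: Ulver–Hale–Marden = 13
Total via Ulver: 20 + 13 = $33.

$33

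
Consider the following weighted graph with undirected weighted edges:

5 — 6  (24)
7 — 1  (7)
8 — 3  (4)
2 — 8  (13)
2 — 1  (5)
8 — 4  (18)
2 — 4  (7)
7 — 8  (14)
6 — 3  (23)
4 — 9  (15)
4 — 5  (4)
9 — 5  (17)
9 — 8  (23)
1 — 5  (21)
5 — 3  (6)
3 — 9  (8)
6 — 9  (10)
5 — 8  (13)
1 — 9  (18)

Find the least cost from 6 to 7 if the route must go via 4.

Shortest 6→4: 6 → 9 → 4 = 25
Shortest 4→7: 4 → 2 → 1 → 7 = 19
Total via 4: 25 + 19 = 44.

44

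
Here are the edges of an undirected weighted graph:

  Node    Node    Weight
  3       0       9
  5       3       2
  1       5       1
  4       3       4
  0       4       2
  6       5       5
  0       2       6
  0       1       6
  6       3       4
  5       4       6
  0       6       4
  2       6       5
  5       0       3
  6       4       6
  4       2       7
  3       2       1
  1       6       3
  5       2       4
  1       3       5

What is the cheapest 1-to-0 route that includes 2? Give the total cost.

Shortest 1→2: 1–5–3–2 = 4
Best 2 to 0: 2–0 costing 6
Total via 2: 4 + 6 = 10.

10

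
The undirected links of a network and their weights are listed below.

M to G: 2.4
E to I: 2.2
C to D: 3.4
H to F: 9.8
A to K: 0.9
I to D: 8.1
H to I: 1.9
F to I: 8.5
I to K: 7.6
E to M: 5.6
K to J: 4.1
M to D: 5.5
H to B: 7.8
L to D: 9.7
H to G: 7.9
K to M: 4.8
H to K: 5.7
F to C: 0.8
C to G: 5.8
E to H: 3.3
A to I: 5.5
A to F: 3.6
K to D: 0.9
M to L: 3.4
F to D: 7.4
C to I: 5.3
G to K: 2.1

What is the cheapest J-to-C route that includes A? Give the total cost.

Best J to A: J → K → A costing 5
Shortest A→C: A → F → C = 4.4
Total via A: 5 + 4.4 = 9.4.

9.4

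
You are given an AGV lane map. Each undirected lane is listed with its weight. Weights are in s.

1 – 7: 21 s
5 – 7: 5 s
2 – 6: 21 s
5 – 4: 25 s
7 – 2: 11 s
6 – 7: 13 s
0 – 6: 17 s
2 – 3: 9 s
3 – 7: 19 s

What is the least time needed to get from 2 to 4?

41 s

Enumerating some paths:
2 → 7 → 5 → 4: 11+5+25 = 41
2 → 3 → 7 → 5 → 4: 9+19+5+25 = 58
2 → 6 → 7 → 5 → 4: 21+13+5+25 = 64
The minimum is 41 s via 2 → 7 → 5 → 4.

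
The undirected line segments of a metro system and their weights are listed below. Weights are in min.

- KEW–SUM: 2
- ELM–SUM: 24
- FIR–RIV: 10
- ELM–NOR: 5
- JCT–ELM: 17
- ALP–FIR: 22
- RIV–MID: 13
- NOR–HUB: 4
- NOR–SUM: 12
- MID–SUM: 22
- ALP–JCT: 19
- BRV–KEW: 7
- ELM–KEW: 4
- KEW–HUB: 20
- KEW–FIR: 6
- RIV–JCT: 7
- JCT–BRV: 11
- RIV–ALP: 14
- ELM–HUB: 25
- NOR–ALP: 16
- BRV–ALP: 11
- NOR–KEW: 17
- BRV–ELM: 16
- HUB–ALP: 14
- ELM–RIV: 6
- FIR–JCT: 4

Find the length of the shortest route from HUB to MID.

28 min

Settle nodes by increasing distance from HUB:
HUB: 0
NOR: 4  (via HUB)
ELM: 9  (via NOR)
KEW: 13  (via ELM)
ALP: 14  (via HUB)
SUM: 15  (via KEW)
RIV: 15  (via ELM)
FIR: 19  (via KEW)
BRV: 20  (via KEW)
JCT: 22  (via RIV)
MID: 28  (via RIV)
Shortest route: HUB–NOR–ELM–RIV–MID = 28 min.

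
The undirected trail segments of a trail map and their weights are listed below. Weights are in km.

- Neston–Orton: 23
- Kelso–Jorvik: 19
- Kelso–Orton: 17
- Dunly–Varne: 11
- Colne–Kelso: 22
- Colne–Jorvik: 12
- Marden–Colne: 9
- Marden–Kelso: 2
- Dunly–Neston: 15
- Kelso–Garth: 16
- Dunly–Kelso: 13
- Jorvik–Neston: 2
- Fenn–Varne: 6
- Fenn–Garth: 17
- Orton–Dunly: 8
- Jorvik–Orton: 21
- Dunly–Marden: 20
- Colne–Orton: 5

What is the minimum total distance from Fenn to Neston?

Settle nodes by increasing distance from Fenn:
Fenn: 0
Varne: 6  (via Fenn)
Garth: 17  (via Fenn)
Dunly: 17  (via Varne)
Orton: 25  (via Dunly)
Kelso: 30  (via Dunly)
Colne: 30  (via Orton)
Neston: 32  (via Dunly)
Shortest route: Fenn → Varne → Dunly → Neston = 32 km.

32 km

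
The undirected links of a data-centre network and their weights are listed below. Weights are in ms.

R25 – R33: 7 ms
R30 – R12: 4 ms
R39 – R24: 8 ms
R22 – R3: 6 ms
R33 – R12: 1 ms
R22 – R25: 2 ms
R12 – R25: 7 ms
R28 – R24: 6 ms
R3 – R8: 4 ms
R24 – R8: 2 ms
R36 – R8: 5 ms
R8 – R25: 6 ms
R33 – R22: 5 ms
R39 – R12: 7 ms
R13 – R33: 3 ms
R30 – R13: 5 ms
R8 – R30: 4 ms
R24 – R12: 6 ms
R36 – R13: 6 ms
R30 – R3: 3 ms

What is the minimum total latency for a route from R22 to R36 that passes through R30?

18 ms

Best R22 to R30: R22–R3–R30 costing 9
Shortest R30→R36: R30–R8–R36 = 9
Total via R30: 9 + 9 = 18 ms.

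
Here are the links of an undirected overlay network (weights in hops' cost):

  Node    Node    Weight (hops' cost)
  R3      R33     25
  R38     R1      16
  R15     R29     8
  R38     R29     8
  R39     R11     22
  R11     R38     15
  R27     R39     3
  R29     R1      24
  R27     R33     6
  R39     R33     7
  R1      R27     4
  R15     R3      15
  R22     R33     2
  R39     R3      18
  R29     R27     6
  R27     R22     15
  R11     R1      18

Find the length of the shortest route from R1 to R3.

Running Dijkstra from R1:
R1: 0
R27: 4  (via R1)
R39: 7  (via R27)
R33: 10  (via R27)
R29: 10  (via R27)
R22: 12  (via R33)
R38: 16  (via R1)
R11: 18  (via R1)
R15: 18  (via R29)
R3: 25  (via R39)
Shortest route: R1 → R27 → R39 → R3 = 25 hops' cost.

25 hops' cost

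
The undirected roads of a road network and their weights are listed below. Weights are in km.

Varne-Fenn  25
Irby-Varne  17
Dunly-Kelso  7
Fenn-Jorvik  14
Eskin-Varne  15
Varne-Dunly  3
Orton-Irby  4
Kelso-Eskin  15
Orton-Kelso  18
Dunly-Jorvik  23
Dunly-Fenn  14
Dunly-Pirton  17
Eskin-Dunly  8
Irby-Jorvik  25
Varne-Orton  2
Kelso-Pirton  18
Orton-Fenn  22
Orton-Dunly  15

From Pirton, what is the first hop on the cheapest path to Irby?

Enumerating some paths:
Pirton–Kelso–Dunly–Varne–Orton–Irby: 18+7+3+2+4 = 34
Pirton–Dunly–Varne–Orton–Irby: 17+3+2+4 = 26
Cheapest is Pirton–Dunly–Varne–Orton–Irby at 26 km.
So from Pirton the first move is to Dunly.

Dunly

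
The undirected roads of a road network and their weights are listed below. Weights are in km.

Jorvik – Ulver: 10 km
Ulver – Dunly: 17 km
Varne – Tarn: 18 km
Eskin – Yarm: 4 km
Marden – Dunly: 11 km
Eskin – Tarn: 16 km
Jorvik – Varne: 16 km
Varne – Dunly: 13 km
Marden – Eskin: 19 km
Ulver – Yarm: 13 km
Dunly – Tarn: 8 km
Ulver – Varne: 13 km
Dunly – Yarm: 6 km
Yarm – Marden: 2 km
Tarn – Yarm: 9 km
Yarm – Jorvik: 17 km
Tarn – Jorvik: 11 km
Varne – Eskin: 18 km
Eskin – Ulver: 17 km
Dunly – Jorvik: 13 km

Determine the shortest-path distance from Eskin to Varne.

Shortest distances from Eskin:
Eskin: 0
Yarm: 4  (via Eskin)
Marden: 6  (via Yarm)
Dunly: 10  (via Yarm)
Tarn: 13  (via Yarm)
Ulver: 17  (via Eskin)
Varne: 18  (via Eskin)
Shortest route: Eskin–Varne = 18 km.

18 km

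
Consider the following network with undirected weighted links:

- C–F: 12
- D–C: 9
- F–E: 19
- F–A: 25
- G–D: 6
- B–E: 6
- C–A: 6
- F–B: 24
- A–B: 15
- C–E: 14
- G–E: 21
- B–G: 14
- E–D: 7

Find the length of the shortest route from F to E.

Candidate routes:
F–E: 19 = 19
F–C–E: 12+14 = 26
Cheapest is F–E at 19.

19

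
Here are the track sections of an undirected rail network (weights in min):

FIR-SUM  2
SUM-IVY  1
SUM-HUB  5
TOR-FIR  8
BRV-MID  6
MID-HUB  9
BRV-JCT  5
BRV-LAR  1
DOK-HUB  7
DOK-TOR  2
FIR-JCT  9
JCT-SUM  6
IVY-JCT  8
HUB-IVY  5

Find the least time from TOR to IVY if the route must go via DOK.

14 min

Shortest TOR→DOK: TOR–DOK = 2
Best DOK to IVY: DOK–HUB–IVY costing 12
Total via DOK: 2 + 12 = 14 min.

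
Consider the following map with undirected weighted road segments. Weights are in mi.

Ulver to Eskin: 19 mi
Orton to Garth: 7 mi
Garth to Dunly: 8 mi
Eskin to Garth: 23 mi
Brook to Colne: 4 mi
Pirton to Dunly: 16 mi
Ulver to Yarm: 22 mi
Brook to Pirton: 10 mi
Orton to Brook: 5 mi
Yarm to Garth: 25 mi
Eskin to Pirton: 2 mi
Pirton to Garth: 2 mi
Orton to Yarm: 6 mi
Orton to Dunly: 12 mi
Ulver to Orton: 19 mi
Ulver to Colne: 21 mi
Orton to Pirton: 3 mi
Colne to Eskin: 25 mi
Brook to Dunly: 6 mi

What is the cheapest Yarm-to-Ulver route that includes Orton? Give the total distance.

Shortest Yarm→Orton: Yarm → Orton = 6
Shortest Orton→Ulver: Orton → Ulver = 19
Total via Orton: 6 + 19 = 25 mi.

25 mi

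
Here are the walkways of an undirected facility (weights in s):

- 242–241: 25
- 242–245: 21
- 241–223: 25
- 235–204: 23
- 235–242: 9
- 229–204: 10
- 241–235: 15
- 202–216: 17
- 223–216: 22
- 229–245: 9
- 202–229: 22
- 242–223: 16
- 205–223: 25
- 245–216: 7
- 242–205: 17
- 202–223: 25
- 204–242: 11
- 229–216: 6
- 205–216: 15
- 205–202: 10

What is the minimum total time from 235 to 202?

Running Dijkstra from 235:
235: 0
242: 9  (via 235)
241: 15  (via 235)
204: 20  (via 242)
223: 25  (via 242)
205: 26  (via 242)
229: 30  (via 204)
245: 30  (via 242)
202: 36  (via 205)
Shortest route: 235 → 242 → 205 → 202 = 36 s.

36 s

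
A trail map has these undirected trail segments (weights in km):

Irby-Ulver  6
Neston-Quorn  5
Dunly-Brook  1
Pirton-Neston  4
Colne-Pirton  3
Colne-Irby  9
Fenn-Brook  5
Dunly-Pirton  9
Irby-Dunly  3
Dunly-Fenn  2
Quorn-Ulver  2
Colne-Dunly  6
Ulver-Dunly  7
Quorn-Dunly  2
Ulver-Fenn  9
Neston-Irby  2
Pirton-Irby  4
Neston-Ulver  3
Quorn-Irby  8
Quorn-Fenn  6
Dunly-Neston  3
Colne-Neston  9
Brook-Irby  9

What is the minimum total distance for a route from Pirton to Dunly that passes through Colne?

Shortest Pirton→Colne: Pirton–Colne = 3
Best Colne to Dunly: Colne–Dunly costing 6
Total via Colne: 3 + 6 = 9 km.

9 km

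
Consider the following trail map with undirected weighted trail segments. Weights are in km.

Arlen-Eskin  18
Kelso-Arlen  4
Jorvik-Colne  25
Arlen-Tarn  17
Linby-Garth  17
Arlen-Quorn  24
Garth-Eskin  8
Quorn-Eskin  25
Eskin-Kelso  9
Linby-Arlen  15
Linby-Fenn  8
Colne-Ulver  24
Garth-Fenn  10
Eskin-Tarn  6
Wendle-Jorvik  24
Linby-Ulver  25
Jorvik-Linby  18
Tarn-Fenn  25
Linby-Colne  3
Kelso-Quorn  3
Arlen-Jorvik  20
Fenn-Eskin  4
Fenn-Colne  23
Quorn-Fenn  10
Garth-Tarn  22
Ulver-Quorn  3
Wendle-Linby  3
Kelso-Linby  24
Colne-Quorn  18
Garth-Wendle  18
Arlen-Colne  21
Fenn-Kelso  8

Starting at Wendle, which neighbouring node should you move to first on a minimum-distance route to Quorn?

Linby

Compare a few routes:
Wendle → Linby → Fenn → Quorn: 3+8+10 = 21
Wendle → Linby → Fenn → Kelso → Quorn: 3+8+8+3 = 22
The minimum is 21 km via Wendle → Linby → Fenn → Quorn.
So from Wendle the first move is to Linby.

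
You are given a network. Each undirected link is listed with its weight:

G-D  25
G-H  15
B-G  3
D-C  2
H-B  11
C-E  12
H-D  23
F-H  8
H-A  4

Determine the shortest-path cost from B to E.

Compare a few routes:
B–H–D–C–E: 11+23+2+12 = 48
B–G–D–C–E: 3+25+2+12 = 42
Cheapest is B–G–D–C–E at 42.

42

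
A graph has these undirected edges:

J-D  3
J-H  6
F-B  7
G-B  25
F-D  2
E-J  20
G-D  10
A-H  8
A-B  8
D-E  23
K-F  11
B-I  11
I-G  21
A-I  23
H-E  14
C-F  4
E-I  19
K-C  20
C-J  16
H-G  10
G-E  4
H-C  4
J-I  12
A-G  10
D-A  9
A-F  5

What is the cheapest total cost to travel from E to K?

27

Enumerating some paths:
E - G - A - F - K: 4+10+5+11 = 30
E - G - H - C - F - K: 4+10+4+4+11 = 33
E - G - D - F - K: 4+10+2+11 = 27
Cheapest is E - G - D - F - K at 27.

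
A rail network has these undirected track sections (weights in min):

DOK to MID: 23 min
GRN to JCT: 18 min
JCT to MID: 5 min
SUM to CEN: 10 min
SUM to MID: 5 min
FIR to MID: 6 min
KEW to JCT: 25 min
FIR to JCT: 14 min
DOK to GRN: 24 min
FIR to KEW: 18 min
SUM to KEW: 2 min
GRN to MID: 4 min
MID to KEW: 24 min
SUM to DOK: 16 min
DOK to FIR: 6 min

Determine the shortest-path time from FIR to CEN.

21 min

Running Dijkstra from FIR:
FIR: 0
DOK: 6  (via FIR)
MID: 6  (via FIR)
GRN: 10  (via MID)
SUM: 11  (via MID)
JCT: 11  (via MID)
KEW: 13  (via SUM)
CEN: 21  (via SUM)
Shortest route: FIR–MID–SUM–CEN = 21 min.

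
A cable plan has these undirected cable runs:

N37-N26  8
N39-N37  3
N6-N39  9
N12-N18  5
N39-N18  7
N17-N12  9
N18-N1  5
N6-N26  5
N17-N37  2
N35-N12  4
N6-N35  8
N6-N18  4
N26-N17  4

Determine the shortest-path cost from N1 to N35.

14

Shortest distances from N1:
N1: 0
N18: 5  (via N1)
N6: 9  (via N18)
N12: 10  (via N18)
N39: 12  (via N18)
N26: 14  (via N6)
N35: 14  (via N12)
Shortest route: N1 → N18 → N12 → N35 = 14.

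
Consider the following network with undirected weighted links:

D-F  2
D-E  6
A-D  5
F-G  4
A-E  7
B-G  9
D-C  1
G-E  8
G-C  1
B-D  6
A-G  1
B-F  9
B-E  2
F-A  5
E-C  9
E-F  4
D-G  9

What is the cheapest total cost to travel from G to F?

Enumerating some paths:
G - F: 4 = 4
G - A - F: 1+5 = 6
Cheapest is G - F at 4.

4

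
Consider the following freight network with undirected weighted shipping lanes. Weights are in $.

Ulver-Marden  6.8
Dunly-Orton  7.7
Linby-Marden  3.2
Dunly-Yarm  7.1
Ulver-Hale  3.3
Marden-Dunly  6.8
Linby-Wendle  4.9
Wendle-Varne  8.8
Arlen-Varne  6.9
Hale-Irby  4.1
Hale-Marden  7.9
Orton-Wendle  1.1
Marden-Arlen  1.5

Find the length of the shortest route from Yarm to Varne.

$22.3

Settle nodes by increasing distance from Yarm:
Yarm: 0
Dunly: 7.1  (via Yarm)
Marden: 13.9  (via Dunly)
Orton: 14.8  (via Dunly)
Arlen: 15.4  (via Marden)
Wendle: 15.9  (via Orton)
Linby: 17.1  (via Marden)
Ulver: 20.7  (via Marden)
Hale: 21.8  (via Marden)
Varne: 22.3  (via Arlen)
Shortest route: Yarm → Dunly → Marden → Arlen → Varne = $22.3.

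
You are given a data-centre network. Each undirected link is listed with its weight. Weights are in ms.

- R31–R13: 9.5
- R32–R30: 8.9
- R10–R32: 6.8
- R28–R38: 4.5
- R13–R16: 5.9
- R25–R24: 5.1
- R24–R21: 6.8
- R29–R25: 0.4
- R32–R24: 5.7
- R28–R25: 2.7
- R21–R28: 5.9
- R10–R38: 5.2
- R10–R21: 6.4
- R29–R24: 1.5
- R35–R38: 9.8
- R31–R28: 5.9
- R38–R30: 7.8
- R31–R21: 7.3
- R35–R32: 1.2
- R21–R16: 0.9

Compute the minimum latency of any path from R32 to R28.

Compare a few routes:
R32–R35–R38–R28: 1.2+9.8+4.5 = 15.5
R32–R24–R25–R28: 5.7+5.1+2.7 = 13.5
R32–R24–R29–R25–R28: 5.7+1.5+0.4+2.7 = 10.3
The minimum is 10.3 ms via R32–R24–R29–R25–R28.

10.3 ms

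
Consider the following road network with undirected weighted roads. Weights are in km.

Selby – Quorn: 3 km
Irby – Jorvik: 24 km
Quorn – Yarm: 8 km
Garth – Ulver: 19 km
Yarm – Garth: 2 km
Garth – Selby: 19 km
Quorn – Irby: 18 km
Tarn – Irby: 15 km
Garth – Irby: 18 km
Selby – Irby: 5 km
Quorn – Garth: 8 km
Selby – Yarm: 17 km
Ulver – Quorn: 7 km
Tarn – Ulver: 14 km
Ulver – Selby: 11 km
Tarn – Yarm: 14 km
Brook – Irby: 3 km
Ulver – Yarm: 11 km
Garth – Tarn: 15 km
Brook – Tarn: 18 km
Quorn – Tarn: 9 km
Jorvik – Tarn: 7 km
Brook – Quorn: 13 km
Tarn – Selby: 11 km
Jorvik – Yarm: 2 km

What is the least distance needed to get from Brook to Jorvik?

Compare a few routes:
Brook - Irby - Selby - Quorn - Yarm - Jorvik: 3+5+3+8+2 = 21
Brook - Irby - Selby - Quorn - Garth - Yarm - Jorvik: 3+5+3+8+2+2 = 23
Cheapest is Brook - Irby - Selby - Quorn - Yarm - Jorvik at 21 km.

21 km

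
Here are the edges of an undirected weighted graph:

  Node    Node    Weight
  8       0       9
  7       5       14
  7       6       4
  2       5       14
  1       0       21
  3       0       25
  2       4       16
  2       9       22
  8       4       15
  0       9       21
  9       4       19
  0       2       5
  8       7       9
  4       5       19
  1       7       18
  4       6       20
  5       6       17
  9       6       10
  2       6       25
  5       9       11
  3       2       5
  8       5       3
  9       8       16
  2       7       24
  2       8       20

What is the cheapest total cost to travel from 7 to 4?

24

Candidate routes:
7–6–4: 4+20 = 24
7–8–5–4: 9+3+19 = 31
7–5–8–4: 14+3+15 = 32
7–6–9–4: 4+10+19 = 33
The minimum is 24 via 7–6–4.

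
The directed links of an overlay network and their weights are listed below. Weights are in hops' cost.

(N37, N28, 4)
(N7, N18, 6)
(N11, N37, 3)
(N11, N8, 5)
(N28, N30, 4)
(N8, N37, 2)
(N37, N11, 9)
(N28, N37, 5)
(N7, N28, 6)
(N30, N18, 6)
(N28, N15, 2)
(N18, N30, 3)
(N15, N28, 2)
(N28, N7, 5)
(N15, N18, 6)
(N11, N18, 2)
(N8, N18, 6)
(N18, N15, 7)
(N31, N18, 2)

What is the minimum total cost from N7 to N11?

20 hops' cost

Shortest distances from N7:
N7: 0
N28: 6  (via N7)
N18: 6  (via N7)
N15: 8  (via N28)
N30: 9  (via N18)
N37: 11  (via N28)
N11: 20  (via N37)
Shortest route: N7–N28–N37–N11 = 20 hops' cost.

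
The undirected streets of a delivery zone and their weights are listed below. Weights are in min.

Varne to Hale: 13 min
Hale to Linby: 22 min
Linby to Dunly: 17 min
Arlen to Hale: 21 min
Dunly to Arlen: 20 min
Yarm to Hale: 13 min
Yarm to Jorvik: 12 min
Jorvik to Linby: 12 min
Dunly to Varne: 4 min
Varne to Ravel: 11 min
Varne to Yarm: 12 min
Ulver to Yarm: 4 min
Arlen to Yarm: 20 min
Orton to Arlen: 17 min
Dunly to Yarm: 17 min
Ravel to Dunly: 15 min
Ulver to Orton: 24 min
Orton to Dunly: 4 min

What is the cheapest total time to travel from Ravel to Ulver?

27 min

Running Dijkstra from Ravel:
Ravel: 0
Varne: 11  (via Ravel)
Dunly: 15  (via Ravel)
Orton: 19  (via Dunly)
Yarm: 23  (via Varne)
Hale: 24  (via Varne)
Ulver: 27  (via Yarm)
Shortest route: Ravel → Varne → Yarm → Ulver = 27 min.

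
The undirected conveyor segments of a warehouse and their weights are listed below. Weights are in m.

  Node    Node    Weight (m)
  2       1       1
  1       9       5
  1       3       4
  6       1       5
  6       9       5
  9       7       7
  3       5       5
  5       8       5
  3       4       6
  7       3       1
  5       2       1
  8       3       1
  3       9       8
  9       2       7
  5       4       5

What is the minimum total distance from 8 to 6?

10 m

Shortest distances from 8:
8: 0
3: 1  (via 8)
7: 2  (via 3)
1: 5  (via 3)
5: 5  (via 8)
2: 6  (via 1)
4: 7  (via 3)
9: 9  (via 3)
6: 10  (via 1)
Shortest route: 8–3–1–6 = 10 m.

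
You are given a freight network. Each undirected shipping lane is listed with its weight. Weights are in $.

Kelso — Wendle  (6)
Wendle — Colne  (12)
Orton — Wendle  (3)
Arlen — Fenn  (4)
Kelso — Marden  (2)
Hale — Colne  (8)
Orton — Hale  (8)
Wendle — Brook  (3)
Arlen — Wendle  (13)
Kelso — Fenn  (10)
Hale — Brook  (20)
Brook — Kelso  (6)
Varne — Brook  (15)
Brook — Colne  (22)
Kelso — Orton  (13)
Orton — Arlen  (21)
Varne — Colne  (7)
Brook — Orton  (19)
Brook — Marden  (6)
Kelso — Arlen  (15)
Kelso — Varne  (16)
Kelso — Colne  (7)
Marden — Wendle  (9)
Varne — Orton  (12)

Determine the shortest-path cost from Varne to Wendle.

$15

Shortest distances from Varne:
Varne: 0
Colne: 7  (via Varne)
Orton: 12  (via Varne)
Kelso: 14  (via Colne)
Wendle: 15  (via Orton)
Shortest route: Varne → Orton → Wendle = $15.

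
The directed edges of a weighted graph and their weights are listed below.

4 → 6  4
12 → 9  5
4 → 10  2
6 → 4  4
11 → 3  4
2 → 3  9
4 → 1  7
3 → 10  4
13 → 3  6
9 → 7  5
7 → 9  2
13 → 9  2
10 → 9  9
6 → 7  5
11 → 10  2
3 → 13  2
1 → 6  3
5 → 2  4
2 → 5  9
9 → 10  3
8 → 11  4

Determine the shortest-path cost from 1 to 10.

9

Compare a few routes:
1 - 6 - 7 - 9 - 10: 3+5+2+3 = 13
1 - 6 - 4 - 10: 3+4+2 = 9
Cheapest is 1 - 6 - 4 - 10 at 9.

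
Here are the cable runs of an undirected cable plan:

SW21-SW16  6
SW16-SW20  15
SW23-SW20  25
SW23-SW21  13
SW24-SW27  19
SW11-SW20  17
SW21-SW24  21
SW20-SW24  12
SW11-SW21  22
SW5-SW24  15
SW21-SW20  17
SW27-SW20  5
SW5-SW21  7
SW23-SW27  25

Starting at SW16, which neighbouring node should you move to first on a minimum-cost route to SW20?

Enumerating some paths:
SW16 → SW21 → SW20: 6+17 = 23
SW16 → SW20: 15 = 15
The minimum is 15 via SW16 → SW20.
So from SW16 the first move is to SW20.

SW20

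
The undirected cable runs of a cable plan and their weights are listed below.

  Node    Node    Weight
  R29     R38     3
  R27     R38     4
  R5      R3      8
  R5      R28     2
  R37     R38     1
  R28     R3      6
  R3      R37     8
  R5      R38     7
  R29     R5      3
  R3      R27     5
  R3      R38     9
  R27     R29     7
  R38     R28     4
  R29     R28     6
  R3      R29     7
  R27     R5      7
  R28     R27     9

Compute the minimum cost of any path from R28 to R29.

Compare a few routes:
R28–R29: 6 = 6
R28–R5–R29: 2+3 = 5
R28–R38–R29: 4+3 = 7
Cheapest is R28–R5–R29 at 5.

5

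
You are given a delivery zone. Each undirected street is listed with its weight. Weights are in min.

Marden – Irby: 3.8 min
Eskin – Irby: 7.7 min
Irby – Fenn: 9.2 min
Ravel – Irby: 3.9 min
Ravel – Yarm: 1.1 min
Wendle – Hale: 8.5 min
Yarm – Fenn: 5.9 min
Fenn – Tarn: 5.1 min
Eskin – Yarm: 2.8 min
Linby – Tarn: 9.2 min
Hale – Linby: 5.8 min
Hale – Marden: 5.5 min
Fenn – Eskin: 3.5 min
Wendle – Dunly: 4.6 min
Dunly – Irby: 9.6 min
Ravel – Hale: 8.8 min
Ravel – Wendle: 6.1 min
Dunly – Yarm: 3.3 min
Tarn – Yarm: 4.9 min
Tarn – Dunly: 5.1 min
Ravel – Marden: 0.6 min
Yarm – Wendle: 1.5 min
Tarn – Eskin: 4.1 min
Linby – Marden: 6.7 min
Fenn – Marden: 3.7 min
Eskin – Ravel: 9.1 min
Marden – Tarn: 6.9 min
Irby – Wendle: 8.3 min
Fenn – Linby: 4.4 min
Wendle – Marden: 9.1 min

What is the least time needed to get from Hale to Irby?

9.3 min

Settle nodes by increasing distance from Hale:
Hale: 0
Marden: 5.5  (via Hale)
Linby: 5.8  (via Hale)
Ravel: 6.1  (via Marden)
Yarm: 7.2  (via Ravel)
Wendle: 8.5  (via Hale)
Fenn: 9.2  (via Marden)
Irby: 9.3  (via Marden)
Shortest route: Hale–Marden–Irby = 9.3 min.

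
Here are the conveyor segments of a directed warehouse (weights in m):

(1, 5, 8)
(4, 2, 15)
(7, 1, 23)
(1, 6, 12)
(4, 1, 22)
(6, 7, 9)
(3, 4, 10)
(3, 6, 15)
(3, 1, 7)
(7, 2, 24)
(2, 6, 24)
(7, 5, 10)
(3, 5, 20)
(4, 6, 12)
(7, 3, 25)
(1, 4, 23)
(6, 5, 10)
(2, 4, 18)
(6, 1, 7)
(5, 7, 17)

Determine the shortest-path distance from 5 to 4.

52 m

Shortest distances from 5:
5: 0
7: 17  (via 5)
1: 40  (via 7)
2: 41  (via 7)
3: 42  (via 7)
4: 52  (via 3)
Shortest route: 5 → 7 → 3 → 4 = 52 m.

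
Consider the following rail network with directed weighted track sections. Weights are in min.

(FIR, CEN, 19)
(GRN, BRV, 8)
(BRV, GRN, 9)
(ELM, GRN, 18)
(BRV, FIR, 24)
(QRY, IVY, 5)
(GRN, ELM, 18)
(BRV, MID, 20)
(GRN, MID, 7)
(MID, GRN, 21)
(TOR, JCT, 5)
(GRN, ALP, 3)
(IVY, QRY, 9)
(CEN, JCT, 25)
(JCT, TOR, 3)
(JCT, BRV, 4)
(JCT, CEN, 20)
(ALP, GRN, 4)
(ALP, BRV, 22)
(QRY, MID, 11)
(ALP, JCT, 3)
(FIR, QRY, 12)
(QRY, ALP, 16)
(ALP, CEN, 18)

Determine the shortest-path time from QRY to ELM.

38 min

Compare a few routes:
QRY–ALP–GRN–ELM: 16+4+18 = 38
QRY–MID–GRN–ELM: 11+21+18 = 50
The minimum is 38 min via QRY–ALP–GRN–ELM.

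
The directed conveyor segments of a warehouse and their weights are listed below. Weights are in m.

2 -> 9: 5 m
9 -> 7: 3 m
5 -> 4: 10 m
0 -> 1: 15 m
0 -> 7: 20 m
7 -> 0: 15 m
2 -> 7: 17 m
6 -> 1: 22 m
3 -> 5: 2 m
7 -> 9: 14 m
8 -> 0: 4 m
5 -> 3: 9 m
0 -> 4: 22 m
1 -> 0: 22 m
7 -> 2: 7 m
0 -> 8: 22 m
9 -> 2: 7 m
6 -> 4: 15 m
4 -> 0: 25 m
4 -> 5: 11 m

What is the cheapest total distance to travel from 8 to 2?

Compare a few routes:
8–0–7–9–2: 4+20+14+7 = 45
8–0–7–2: 4+20+7 = 31
Cheapest is 8–0–7–2 at 31 m.

31 m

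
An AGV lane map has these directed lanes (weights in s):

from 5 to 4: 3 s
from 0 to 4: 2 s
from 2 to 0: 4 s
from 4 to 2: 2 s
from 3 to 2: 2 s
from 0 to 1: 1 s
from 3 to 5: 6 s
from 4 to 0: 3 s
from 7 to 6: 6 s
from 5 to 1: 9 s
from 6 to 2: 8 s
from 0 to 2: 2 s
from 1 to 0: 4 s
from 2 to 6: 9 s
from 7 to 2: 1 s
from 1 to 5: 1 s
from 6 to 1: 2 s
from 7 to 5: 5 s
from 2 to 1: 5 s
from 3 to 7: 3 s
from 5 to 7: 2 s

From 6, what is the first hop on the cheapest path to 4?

Candidate routes:
6 → 2 → 0 → 4: 8+4+2 = 14
6 → 1 → 0 → 4: 2+4+2 = 8
6 → 1 → 5 → 4: 2+1+3 = 6
6 → 1 → 5 → 7 → 2 → 0 → 4: 2+1+2+1+4+2 = 12
The minimum is 6 s via 6 → 1 → 5 → 4.
So from 6 the first move is to 1.

1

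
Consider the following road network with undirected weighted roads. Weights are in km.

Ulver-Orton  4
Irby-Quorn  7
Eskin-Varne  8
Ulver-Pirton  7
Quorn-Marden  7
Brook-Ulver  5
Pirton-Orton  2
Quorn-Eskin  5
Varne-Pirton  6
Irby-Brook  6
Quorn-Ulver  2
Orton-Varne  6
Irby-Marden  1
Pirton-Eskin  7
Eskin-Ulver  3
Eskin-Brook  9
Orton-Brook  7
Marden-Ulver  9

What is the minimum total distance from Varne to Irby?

Candidate routes:
Varne → Orton → Ulver → Quorn → Marden → Irby: 6+4+2+7+1 = 20
Varne → Orton → Ulver → Quorn → Irby: 6+4+2+7 = 19
Cheapest is Varne → Orton → Ulver → Quorn → Irby at 19 km.

19 km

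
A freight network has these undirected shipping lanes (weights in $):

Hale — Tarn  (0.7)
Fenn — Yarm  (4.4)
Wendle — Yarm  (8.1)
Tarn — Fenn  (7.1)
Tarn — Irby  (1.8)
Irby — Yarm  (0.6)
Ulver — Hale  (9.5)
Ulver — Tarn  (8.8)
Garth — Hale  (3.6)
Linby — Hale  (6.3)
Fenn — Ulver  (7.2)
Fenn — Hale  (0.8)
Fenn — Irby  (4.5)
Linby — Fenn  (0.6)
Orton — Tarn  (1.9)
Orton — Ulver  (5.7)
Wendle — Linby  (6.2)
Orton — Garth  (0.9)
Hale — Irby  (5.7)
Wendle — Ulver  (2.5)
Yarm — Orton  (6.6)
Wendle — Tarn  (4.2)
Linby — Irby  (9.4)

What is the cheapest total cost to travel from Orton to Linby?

$4

Shortest distances from Orton:
Orton: 0
Garth: 0.9  (via Orton)
Tarn: 1.9  (via Orton)
Hale: 2.6  (via Tarn)
Fenn: 3.4  (via Hale)
Irby: 3.7  (via Tarn)
Linby: 4  (via Fenn)
Shortest route: Orton–Tarn–Hale–Fenn–Linby = $4.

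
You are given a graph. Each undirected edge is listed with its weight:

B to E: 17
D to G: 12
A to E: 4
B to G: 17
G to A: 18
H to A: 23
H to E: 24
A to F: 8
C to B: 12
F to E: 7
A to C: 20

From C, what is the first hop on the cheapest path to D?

B

Candidate routes:
C - A - G - D: 20+18+12 = 50
C - B - E - A - G - D: 12+17+4+18+12 = 63
C - B - G - D: 12+17+12 = 41
Cheapest is C - B - G - D at 41.
So from C the first move is to B.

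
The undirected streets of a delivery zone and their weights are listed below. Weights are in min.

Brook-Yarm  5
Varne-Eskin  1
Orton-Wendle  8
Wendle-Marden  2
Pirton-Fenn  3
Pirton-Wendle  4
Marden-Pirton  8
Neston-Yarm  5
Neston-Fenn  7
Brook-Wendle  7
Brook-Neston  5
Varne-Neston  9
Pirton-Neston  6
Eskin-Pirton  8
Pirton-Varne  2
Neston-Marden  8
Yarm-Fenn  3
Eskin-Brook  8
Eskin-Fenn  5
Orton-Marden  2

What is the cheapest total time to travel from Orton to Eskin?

11 min

Compare a few routes:
Orton - Marden - Pirton - Varne - Eskin: 2+8+2+1 = 13
Orton - Marden - Wendle - Pirton - Varne - Eskin: 2+2+4+2+1 = 11
Cheapest is Orton - Marden - Wendle - Pirton - Varne - Eskin at 11 min.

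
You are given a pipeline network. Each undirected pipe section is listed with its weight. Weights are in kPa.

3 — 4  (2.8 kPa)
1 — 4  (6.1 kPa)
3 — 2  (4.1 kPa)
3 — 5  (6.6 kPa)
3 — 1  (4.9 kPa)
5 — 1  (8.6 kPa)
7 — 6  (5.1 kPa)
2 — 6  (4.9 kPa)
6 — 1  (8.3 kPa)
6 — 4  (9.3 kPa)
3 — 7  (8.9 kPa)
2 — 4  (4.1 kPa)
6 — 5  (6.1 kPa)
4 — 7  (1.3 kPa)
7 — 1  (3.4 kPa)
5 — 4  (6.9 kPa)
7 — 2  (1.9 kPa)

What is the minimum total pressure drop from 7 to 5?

8.2 kPa

Candidate routes:
7–1–5: 3.4+8.6 = 12
7–6–5: 5.1+6.1 = 11.2
7–4–5: 1.3+6.9 = 8.2
7–4–3–5: 1.3+2.8+6.6 = 10.7
The minimum is 8.2 kPa via 7–4–5.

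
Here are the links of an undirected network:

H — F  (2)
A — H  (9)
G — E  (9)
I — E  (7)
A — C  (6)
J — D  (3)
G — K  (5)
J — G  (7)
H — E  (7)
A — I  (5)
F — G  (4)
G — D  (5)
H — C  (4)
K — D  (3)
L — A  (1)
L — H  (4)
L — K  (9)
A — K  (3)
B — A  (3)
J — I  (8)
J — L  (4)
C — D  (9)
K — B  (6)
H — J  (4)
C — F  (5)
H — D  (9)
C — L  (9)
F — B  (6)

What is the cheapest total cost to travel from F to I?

Enumerating some paths:
F → H → J → I: 2+4+8 = 14
F → H → L → A → I: 2+4+1+5 = 12
F → B → A → I: 6+3+5 = 14
The minimum is 12 via F → H → L → A → I.

12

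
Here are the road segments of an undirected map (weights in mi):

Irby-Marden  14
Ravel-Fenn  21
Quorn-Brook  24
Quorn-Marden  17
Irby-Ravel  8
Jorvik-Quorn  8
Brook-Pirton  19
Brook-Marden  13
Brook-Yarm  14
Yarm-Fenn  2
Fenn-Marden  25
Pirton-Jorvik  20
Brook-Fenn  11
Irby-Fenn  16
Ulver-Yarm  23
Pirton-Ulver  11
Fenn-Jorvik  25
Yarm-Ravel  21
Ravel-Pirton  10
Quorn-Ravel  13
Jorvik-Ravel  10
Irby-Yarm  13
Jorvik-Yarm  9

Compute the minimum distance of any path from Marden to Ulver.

Running Dijkstra from Marden:
Marden: 0
Brook: 13  (via Marden)
Irby: 14  (via Marden)
Quorn: 17  (via Marden)
Ravel: 22  (via Irby)
Fenn: 24  (via Brook)
Jorvik: 25  (via Quorn)
Yarm: 26  (via Fenn)
Pirton: 32  (via Brook)
Ulver: 43  (via Pirton)
Shortest route: Marden–Brook–Pirton–Ulver = 43 mi.

43 mi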